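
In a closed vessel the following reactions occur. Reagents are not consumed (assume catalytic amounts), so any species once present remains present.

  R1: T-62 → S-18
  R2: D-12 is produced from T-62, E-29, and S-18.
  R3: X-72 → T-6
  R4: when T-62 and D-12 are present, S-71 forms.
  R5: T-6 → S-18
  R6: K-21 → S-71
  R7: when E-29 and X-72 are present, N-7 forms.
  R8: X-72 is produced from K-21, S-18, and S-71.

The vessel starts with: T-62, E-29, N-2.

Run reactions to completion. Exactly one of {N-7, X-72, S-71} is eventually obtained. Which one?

S-71

T-62 present → S-18 forms (R1).
T-62, E-29, and S-18 present → D-12 forms (R2).
T-62 and D-12 present → S-71 forms (R4).
N-7 would need E-29 and X-72 (R7), but X-72 never forms. X-72 would need K-21, S-18, and S-71 (R8), but K-21 never forms.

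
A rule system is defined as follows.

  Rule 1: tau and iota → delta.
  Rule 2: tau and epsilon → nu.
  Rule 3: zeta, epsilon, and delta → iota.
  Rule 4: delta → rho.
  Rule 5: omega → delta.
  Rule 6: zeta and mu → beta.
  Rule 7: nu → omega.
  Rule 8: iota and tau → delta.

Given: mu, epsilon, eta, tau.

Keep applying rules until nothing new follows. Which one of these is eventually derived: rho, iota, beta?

rho

From tau and epsilon, Rule 2 gives nu.
From nu, Rule 7 gives omega.
omega holds, so delta follows (Rule 5).
From delta, Rule 4 gives rho.
beta would need zeta and mu (Rule 6), but zeta is never established. iota would need zeta, epsilon, and delta (Rule 3), but zeta is never established.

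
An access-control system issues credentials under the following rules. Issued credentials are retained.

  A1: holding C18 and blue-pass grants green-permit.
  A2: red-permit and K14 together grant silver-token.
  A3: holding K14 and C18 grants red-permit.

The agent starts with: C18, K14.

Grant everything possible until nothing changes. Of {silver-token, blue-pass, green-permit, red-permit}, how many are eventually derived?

Holding K14 and C18 grants red-permit (A3).
Holding red-permit and K14 grants silver-token (A2).
silver-token: reached.
No rule produces blue-pass, and it is not given.
green-permit would need C18 and blue-pass (A1), but blue-pass is never granted.
red-permit: reached.
Reached: silver-token and red-permit — 2 of the 4.

2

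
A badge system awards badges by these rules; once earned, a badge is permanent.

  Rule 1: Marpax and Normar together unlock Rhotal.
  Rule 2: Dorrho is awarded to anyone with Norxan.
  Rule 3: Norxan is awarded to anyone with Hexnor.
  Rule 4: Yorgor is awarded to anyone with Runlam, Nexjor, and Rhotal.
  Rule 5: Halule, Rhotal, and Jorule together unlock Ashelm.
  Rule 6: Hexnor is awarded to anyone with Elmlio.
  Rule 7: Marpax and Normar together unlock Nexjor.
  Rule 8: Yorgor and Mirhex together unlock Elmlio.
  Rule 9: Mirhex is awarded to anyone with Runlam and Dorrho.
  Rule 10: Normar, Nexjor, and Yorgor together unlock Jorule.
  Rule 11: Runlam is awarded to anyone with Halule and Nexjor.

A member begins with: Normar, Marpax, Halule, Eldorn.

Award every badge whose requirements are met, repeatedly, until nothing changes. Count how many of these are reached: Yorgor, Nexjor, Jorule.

3

With Marpax and Normar, Nexjor is earned (Rule 7).
With Marpax and Normar, Rhotal is earned (Rule 1).
With Halule and Nexjor, Runlam is earned (Rule 11).
With Runlam, Nexjor, and Rhotal, Yorgor is earned (Rule 4).
With Normar, Nexjor, and Yorgor, Jorule is earned (Rule 10).
Yorgor: reached.
Nexjor: reached.
Jorule: reached.
All 3 are reached.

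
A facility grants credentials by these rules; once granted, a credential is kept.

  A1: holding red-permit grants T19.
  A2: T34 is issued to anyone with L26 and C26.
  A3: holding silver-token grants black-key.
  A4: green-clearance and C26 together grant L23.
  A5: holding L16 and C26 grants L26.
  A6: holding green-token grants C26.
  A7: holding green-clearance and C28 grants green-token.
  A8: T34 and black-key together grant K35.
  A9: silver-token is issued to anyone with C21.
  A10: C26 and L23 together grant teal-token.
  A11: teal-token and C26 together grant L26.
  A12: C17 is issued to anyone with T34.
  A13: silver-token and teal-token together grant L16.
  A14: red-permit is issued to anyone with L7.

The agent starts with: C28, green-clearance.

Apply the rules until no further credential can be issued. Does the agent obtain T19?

No

T19 would need red-permit (A1), but red-permit is never granted.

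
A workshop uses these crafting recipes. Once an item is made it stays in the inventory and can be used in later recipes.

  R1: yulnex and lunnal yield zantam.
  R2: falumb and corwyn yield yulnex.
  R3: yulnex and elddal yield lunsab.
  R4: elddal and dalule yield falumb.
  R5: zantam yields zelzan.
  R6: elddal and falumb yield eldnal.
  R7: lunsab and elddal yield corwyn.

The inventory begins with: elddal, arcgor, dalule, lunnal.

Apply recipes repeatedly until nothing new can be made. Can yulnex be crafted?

yulnex would need falumb and corwyn (R2), but corwyn is never obtained.

No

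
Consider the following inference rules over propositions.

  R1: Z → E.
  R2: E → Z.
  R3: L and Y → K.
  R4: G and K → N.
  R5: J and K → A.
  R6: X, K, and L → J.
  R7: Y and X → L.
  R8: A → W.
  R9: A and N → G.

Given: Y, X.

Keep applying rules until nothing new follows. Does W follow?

Yes

Y and X hold, so L follows (R7).
From L and Y, R3 gives K.
From X, K, and L, R6 gives J.
J and K hold, so A follows (R5).
From A, R8 gives W.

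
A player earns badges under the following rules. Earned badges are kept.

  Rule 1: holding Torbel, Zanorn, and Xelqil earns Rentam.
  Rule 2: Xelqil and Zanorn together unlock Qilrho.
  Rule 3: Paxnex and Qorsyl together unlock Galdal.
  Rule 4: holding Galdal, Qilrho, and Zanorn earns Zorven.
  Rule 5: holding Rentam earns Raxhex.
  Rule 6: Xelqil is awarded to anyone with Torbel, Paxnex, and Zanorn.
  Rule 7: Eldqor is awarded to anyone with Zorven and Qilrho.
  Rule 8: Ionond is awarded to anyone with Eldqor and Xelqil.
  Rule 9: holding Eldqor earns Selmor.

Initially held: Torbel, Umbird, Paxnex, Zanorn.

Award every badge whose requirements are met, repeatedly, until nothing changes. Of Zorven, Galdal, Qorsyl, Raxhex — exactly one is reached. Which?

Raxhex

With Torbel, Paxnex, and Zanorn, Xelqil is earned (Rule 6).
With Torbel, Zanorn, and Xelqil, Rentam is earned (Rule 1).
With Rentam, Raxhex is earned (Rule 5).
Zorven would need Galdal, Qilrho, and Zanorn (Rule 4), but Galdal is never earned. Galdal would need Paxnex and Qorsyl (Rule 3), but Qorsyl is never earned. No rule produces Qorsyl, and it is not given.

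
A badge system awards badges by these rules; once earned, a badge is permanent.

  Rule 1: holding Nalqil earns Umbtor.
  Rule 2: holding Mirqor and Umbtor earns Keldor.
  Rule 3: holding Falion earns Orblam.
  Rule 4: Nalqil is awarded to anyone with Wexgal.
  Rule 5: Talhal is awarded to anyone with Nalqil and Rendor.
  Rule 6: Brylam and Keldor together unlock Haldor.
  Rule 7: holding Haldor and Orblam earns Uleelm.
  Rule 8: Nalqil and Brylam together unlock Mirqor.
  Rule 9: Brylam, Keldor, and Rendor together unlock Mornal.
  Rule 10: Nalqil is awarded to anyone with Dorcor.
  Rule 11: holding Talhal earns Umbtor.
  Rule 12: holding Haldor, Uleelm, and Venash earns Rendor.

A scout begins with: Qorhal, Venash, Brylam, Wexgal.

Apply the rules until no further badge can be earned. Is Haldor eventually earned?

Yes

With Wexgal, Nalqil is earned (Rule 4).
With Nalqil, Umbtor is earned (Rule 1).
With Nalqil and Brylam, Mirqor is earned (Rule 8).
With Mirqor and Umbtor, Keldor is earned (Rule 2).
With Brylam and Keldor, Haldor is earned (Rule 6).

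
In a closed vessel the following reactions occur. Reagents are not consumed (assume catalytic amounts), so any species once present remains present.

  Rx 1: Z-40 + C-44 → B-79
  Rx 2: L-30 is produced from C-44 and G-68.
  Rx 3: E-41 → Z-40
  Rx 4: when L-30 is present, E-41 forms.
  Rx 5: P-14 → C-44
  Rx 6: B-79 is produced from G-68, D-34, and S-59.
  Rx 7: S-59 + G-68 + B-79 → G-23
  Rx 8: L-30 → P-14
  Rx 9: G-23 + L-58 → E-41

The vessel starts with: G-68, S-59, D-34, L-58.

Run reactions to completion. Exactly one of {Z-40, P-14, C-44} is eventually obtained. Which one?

Z-40

G-68, D-34, and S-59 present → B-79 forms (Rx 6).
S-59, G-68, and B-79 present → G-23 forms (Rx 7).
G-23 and L-58 present → E-41 forms (Rx 9).
E-41 present → Z-40 forms (Rx 3).
C-44 would need P-14 (Rx 5), but P-14 never forms. P-14 would need L-30 (Rx 8), but L-30 never forms.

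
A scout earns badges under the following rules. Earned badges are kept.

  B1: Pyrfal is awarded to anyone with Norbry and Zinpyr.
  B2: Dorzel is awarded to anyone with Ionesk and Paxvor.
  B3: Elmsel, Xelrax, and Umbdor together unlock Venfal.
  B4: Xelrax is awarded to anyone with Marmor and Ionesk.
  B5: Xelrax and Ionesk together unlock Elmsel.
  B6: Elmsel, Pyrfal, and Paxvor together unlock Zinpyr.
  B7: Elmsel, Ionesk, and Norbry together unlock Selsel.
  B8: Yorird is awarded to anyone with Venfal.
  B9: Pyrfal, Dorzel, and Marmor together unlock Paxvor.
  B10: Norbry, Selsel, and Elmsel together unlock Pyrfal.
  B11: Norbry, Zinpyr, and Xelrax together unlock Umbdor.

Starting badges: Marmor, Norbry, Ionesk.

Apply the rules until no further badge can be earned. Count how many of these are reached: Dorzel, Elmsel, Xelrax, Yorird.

With Marmor and Ionesk, Xelrax is earned (B4).
With Xelrax and Ionesk, Elmsel is earned (B5).
Dorzel would need Ionesk and Paxvor (B2), but Paxvor is never earned.
Elmsel: reached.
Xelrax: reached.
Yorird would need Venfal (B8), but Venfal is never earned.
Reached: Elmsel and Xelrax — 2 of the 4.

2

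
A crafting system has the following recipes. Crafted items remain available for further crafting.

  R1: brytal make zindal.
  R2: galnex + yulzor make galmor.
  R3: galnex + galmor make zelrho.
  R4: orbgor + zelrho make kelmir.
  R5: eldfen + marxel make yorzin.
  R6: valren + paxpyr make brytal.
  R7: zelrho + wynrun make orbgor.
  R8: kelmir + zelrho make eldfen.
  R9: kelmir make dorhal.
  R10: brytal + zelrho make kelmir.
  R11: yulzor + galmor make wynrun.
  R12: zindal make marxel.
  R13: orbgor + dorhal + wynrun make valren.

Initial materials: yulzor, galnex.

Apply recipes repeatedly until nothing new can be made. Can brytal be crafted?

No

brytal would need valren and paxpyr (R6), but paxpyr is never obtained.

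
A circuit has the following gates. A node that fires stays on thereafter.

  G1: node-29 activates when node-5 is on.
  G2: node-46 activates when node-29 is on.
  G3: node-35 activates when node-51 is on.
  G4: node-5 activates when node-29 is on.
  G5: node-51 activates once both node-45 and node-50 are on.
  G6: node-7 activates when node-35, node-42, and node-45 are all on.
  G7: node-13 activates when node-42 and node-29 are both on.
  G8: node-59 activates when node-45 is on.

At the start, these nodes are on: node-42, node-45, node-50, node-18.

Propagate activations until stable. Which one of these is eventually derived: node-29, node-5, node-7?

node-7

G5: node-45 and node-50 on → node-51 on.
node-51 is on, so node-35 activates (G3).
node-35, node-42, and node-45 are on, so node-7 activates (G6).
node-5 would need node-29 (G4), but node-29 never turns on. node-29 would need node-5 (G1), but node-5 never turns on.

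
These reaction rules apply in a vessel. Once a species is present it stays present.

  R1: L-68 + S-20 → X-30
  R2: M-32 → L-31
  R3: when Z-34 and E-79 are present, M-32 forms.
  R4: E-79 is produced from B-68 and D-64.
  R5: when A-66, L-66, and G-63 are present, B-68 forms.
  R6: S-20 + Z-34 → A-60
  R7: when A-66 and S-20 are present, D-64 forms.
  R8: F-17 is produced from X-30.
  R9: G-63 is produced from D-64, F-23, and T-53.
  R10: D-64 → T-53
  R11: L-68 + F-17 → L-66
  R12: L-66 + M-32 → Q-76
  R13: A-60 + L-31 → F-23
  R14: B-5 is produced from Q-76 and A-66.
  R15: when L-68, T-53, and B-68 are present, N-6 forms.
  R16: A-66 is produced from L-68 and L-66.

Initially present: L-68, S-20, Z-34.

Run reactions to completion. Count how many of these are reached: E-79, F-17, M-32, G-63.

1

L-68 and S-20 present → X-30 forms (R1).
X-30 present → F-17 forms (R8).
E-79 would need B-68 and D-64 (R4), but B-68 never forms.
F-17: reached.
M-32 would need Z-34 and E-79 (R3), but E-79 never forms.
G-63 would need D-64, F-23, and T-53 (R9), but F-23 never forms.
Reached: F-17 — 1 of the 4.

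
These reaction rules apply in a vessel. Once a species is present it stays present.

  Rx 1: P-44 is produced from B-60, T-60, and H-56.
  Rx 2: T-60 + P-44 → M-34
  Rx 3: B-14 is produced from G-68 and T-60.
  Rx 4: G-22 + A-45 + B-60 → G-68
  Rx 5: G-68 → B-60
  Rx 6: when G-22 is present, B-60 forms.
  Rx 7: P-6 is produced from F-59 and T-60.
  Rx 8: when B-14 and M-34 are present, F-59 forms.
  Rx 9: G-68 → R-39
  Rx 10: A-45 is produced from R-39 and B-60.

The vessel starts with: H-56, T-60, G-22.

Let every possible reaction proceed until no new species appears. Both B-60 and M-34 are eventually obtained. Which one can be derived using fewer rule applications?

B-60

B-60: G-22 present → B-60 forms (Rx 6). [1 rule application]
M-34: G-22 present → B-60 forms (Rx 6). B-60, T-60, and H-56 present → P-44 forms (Rx 1). T-60 and P-44 present → M-34 forms (Rx 2). [3 rule applications]
B-60 needs fewer.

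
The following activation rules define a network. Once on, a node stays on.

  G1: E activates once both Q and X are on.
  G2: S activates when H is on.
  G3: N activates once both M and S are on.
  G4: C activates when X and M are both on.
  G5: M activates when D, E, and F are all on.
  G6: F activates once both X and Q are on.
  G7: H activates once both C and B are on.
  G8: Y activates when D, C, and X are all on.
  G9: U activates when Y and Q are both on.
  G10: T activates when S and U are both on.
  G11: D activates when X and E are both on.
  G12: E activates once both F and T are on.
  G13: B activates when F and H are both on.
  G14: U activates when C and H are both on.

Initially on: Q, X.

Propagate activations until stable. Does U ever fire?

G6: X and Q on → F on.
G1: Q and X on → E on.
X and E are on, so D activates (G11).
D, E, and F are on, so M activates (G5).
X and M are on, so C activates (G4).
G8: D, C, and X on → Y on.
G9: Y and Q on → U on.

Yes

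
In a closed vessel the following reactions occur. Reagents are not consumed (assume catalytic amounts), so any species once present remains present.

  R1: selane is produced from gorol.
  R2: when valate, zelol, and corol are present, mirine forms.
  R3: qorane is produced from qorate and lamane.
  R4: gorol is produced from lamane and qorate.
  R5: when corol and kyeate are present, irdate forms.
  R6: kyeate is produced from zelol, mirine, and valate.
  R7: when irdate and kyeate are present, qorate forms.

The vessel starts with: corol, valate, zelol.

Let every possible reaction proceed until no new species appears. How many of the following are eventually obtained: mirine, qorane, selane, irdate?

valate, zelol, and corol present → mirine forms (R2).
zelol, mirine, and valate present → kyeate forms (R6).
corol and kyeate present → irdate forms (R5).
mirine: reached.
qorane would need qorate and lamane (R3), but lamane never forms.
selane would need gorol (R1), but gorol never forms.
irdate: reached.
Reached: mirine and irdate — 2 of the 4.

2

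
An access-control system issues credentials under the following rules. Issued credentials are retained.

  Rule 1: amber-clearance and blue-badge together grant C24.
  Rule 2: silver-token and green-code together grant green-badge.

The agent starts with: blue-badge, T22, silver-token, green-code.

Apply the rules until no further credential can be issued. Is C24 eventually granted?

C24 would need amber-clearance and blue-badge (Rule 1), but amber-clearance is never granted.

No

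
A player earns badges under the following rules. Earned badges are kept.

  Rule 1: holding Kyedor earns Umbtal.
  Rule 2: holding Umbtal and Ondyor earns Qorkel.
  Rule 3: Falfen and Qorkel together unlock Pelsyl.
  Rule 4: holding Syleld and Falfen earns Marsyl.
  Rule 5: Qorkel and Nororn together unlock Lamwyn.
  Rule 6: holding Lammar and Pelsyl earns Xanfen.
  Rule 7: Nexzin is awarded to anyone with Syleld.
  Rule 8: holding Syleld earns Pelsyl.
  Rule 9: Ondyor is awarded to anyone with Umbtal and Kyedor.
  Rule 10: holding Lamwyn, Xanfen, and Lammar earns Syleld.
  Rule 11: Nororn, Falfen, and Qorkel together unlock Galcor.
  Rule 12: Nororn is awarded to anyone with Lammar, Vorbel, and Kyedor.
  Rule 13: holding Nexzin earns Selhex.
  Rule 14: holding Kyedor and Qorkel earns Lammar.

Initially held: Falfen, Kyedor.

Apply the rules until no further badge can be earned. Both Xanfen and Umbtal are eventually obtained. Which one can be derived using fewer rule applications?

Umbtal

Umbtal: With Kyedor, Umbtal is earned (Rule 1). [1 rule application]
Xanfen: With Kyedor, Umbtal is earned (Rule 1). With Umbtal and Kyedor, Ondyor is earned (Rule 9). With Umbtal and Ondyor, Qorkel is earned (Rule 2). With Kyedor and Qorkel, Lammar is earned (Rule 14). With Falfen and Qorkel, Pelsyl is earned (Rule 3). With Lammar and Pelsyl, Xanfen is earned (Rule 6). [6 rule applications]
Umbtal needs fewer.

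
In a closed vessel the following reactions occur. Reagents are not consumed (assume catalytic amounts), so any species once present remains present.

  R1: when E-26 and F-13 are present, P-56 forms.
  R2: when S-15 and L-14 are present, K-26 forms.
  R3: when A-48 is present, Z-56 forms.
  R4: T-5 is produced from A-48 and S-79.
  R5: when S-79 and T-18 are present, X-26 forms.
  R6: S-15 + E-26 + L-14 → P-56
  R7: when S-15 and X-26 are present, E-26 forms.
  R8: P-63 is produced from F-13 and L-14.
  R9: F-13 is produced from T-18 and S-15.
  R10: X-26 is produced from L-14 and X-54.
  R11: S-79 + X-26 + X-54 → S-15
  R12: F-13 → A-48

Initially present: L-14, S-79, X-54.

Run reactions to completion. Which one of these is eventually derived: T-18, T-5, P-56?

P-56

L-14 and X-54 present → X-26 forms (R10).
S-79, X-26, and X-54 present → S-15 forms (R11).
S-15 and X-26 present → E-26 forms (R7).
S-15, E-26, and L-14 present → P-56 forms (R6).
T-5 would need A-48 and S-79 (R4), but A-48 never forms. No rule produces T-18, and it is not given.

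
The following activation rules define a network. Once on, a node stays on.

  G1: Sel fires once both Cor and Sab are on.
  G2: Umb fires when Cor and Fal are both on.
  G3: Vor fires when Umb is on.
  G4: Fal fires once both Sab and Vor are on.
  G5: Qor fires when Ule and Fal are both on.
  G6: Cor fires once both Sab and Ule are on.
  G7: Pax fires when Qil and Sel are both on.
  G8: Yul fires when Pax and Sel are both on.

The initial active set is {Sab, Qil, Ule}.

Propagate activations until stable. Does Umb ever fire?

Umb would need Cor and Fal (G2), but Fal never turns on.

No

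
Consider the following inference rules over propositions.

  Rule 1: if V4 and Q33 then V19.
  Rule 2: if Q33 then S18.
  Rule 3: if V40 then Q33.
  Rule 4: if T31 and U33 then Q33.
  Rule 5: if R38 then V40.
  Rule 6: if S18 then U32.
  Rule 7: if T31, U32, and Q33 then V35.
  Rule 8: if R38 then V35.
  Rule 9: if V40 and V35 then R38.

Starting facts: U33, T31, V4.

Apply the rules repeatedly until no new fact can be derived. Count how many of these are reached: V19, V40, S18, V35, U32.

T31 and U33 hold, so Q33 follows (Rule 4).
V4 and Q33 hold, so V19 follows (Rule 1).
From Q33, Rule 2 gives S18.
From S18, Rule 6 gives U32.
From T31, U32, and Q33, Rule 7 gives V35.
V19: reached.
V40 would need R38 (Rule 5), but R38 is never established.
S18: reached.
V35: reached.
U32: reached.
Reached: V19, S18, V35, and U32 — 4 of the 5.

4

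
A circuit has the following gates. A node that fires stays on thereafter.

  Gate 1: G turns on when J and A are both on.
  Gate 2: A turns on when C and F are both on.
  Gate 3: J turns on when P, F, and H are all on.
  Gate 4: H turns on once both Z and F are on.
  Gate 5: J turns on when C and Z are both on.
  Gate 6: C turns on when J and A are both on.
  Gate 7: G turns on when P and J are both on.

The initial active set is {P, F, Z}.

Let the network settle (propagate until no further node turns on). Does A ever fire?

No

A would need C and F (Gate 2), but C never turns on.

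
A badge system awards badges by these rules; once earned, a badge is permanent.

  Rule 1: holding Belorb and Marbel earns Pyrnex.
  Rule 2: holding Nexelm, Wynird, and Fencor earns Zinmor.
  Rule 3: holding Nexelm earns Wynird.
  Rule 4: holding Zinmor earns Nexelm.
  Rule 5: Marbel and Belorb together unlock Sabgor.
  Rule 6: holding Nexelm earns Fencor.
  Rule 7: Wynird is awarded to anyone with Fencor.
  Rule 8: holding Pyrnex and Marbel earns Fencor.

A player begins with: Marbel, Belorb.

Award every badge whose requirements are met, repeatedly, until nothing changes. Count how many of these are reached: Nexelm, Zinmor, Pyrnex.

With Belorb and Marbel, Pyrnex is earned (Rule 1).
Nexelm would need Zinmor (Rule 4), but Zinmor is never earned.
Zinmor would need Nexelm, Wynird, and Fencor (Rule 2), but Nexelm is never earned.
Pyrnex: reached.
Reached: Pyrnex — 1 of the 3.

1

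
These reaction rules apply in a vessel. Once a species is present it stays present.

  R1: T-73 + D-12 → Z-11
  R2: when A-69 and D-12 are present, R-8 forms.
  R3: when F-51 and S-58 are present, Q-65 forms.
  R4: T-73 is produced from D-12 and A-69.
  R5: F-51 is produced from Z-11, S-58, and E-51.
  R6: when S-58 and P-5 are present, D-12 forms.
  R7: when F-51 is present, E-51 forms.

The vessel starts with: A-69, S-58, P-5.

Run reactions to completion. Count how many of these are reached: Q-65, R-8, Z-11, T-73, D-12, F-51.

4

S-58 and P-5 present → D-12 forms (R6).
A-69 and D-12 present → R-8 forms (R2).
D-12 and A-69 present → T-73 forms (R4).
T-73 and D-12 present → Z-11 forms (R1).
Q-65 would need F-51 and S-58 (R3), but F-51 never forms.
R-8: reached.
Z-11: reached.
T-73: reached.
D-12: reached.
F-51 would need Z-11, S-58, and E-51 (R5), but E-51 never forms.
Reached: R-8, Z-11, T-73, and D-12 — 4 of the 6.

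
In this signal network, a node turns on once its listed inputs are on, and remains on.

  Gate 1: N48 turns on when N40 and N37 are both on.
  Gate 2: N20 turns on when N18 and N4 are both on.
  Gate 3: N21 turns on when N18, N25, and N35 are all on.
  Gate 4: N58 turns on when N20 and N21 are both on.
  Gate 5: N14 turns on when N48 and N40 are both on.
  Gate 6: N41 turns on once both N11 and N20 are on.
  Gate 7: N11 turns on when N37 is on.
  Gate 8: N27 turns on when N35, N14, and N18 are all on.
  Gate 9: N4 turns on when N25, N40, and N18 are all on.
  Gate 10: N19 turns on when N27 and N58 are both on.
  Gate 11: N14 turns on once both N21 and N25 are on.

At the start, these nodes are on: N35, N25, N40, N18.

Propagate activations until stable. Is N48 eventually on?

N48 would need N40 and N37 (Gate 1), but N37 never turns on.

No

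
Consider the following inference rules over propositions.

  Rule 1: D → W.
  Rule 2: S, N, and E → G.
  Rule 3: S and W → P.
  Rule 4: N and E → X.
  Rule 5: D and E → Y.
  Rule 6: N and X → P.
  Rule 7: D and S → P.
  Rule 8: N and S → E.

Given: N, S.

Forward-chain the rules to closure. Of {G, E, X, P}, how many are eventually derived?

From N and S, Rule 8 gives E.
N and E hold, so X follows (Rule 4).
S, N, and E hold, so G follows (Rule 2).
N and X hold, so P follows (Rule 6).
G: reached.
E: reached.
X: reached.
P: reached.
All 4 are reached.

4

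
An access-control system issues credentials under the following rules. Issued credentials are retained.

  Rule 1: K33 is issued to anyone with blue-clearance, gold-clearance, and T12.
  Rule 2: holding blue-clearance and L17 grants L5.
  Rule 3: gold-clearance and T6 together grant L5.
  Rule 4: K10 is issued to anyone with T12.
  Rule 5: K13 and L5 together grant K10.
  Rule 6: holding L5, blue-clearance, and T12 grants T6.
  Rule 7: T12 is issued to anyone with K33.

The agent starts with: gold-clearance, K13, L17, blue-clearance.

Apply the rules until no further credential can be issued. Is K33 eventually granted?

No

K33 would need blue-clearance, gold-clearance, and T12 (Rule 1), but T12 is never granted.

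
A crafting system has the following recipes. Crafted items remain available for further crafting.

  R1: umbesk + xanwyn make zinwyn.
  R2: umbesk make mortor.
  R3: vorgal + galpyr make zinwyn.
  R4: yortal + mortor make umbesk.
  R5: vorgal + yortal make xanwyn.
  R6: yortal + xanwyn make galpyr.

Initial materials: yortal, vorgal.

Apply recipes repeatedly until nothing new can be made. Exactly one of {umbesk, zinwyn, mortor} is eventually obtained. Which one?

zinwyn

vorgal + yortal → xanwyn (R5).
Using R6, yortal and xanwyn make galpyr.
vorgal + galpyr → zinwyn (R3).
umbesk would need yortal and mortor (R4), but mortor is never obtained. mortor would need umbesk (R2), but umbesk is never obtained.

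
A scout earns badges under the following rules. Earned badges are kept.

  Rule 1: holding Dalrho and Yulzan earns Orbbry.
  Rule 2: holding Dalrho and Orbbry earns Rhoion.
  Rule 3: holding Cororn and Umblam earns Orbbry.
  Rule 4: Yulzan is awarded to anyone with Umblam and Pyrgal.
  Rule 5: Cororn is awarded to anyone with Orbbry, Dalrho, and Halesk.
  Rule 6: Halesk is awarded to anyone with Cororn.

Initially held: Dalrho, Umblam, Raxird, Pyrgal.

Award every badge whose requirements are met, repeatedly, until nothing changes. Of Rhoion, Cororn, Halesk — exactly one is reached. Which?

Rhoion

With Umblam and Pyrgal, Yulzan is earned (Rule 4).
With Dalrho and Yulzan, Orbbry is earned (Rule 1).
With Dalrho and Orbbry, Rhoion is earned (Rule 2).
Halesk would need Cororn (Rule 6), but Cororn is never earned. Cororn would need Orbbry, Dalrho, and Halesk (Rule 5), but Halesk is never earned.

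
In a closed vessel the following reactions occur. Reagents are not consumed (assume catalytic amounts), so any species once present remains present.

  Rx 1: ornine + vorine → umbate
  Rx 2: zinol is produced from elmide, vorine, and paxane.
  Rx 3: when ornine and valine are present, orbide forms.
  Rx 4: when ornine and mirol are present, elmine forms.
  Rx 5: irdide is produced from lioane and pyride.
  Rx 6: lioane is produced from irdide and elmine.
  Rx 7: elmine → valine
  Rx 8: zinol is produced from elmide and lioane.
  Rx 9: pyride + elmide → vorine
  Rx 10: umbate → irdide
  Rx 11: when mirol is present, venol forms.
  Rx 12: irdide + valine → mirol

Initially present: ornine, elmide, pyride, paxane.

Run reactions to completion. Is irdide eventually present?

Yes

pyride and elmide present → vorine forms (Rx 9).
ornine and vorine present → umbate forms (Rx 1).
umbate present → irdide forms (Rx 10).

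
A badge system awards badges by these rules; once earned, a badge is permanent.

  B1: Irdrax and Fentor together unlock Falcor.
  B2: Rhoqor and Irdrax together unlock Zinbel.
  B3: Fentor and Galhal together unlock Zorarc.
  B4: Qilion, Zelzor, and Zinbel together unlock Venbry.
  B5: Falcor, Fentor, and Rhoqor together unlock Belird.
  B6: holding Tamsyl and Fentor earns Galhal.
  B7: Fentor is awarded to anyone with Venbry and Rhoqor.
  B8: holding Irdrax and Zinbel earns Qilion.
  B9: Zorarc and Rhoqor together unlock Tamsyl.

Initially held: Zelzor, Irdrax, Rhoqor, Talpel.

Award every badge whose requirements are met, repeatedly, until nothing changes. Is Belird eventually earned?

Yes

With Rhoqor and Irdrax, Zinbel is earned (B2).
With Irdrax and Zinbel, Qilion is earned (B8).
With Qilion, Zelzor, and Zinbel, Venbry is earned (B4).
With Venbry and Rhoqor, Fentor is earned (B7).
With Irdrax and Fentor, Falcor is earned (B1).
With Falcor, Fentor, and Rhoqor, Belird is earned (B5).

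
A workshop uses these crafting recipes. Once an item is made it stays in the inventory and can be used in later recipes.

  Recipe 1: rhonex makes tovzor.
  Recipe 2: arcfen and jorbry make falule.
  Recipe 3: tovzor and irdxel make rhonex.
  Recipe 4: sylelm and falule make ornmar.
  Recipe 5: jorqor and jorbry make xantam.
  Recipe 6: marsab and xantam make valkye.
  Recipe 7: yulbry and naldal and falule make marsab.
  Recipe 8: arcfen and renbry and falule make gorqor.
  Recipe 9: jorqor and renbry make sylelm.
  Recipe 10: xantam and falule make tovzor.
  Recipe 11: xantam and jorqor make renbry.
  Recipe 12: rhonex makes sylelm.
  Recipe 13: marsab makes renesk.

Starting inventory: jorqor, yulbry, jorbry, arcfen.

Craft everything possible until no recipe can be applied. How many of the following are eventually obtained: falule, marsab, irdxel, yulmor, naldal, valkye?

1

arcfen and jorbry → falule (Recipe 2).
falule: reached.
marsab would need yulbry, naldal, and falule (Recipe 7), but naldal is never obtained.
No rule produces irdxel, and it is not given.
No rule produces yulmor, and it is not given.
No rule produces naldal, and it is not given.
valkye would need marsab and xantam (Recipe 6), but marsab is never obtained.
Reached: falule — 1 of the 6.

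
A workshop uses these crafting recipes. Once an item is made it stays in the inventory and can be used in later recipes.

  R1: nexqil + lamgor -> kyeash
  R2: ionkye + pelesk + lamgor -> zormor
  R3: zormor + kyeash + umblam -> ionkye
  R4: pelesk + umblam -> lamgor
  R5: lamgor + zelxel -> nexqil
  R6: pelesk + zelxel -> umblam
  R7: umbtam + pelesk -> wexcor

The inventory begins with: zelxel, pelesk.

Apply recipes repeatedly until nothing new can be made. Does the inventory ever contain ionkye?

No

ionkye would need zormor, kyeash, and umblam (R3), but zormor is never obtained.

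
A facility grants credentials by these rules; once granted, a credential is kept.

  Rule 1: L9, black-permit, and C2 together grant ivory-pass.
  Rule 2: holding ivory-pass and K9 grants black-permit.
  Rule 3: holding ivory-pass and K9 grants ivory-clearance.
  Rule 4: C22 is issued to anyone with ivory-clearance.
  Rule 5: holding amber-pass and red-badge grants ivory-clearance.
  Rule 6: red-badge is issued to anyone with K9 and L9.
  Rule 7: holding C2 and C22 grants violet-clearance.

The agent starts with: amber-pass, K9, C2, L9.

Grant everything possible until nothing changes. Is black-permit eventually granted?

black-permit would need ivory-pass and K9 (Rule 2), but ivory-pass is never granted.

No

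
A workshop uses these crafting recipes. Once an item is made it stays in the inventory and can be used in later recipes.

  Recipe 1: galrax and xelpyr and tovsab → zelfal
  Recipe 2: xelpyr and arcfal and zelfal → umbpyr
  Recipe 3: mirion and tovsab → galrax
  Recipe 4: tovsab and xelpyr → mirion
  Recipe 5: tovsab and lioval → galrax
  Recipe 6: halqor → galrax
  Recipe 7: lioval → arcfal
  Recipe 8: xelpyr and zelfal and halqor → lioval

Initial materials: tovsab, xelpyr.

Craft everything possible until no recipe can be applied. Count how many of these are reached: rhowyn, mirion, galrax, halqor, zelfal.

tovsab and xelpyr → mirion (Recipe 4).
Using Recipe 3, mirion and tovsab make galrax.
Using Recipe 1, galrax, xelpyr, and tovsab make zelfal.
No rule produces rhowyn, and it is not given.
mirion: reached.
galrax: reached.
No rule produces halqor, and it is not given.
zelfal: reached.
Reached: mirion, galrax, and zelfal — 3 of the 5.

3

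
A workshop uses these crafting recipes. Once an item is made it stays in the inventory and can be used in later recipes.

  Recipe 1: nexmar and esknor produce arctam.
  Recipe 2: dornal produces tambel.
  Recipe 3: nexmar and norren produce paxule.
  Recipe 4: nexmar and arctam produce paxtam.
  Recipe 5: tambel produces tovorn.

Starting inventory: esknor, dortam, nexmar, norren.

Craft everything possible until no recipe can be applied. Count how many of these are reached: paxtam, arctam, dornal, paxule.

nexmar and norren → paxule (Recipe 3).
nexmar and esknor → arctam (Recipe 1).
nexmar and arctam → paxtam (Recipe 4).
paxtam: reached.
arctam: reached.
No rule produces dornal, and it is not given.
paxule: reached.
Reached: paxtam, arctam, and paxule — 3 of the 4.

3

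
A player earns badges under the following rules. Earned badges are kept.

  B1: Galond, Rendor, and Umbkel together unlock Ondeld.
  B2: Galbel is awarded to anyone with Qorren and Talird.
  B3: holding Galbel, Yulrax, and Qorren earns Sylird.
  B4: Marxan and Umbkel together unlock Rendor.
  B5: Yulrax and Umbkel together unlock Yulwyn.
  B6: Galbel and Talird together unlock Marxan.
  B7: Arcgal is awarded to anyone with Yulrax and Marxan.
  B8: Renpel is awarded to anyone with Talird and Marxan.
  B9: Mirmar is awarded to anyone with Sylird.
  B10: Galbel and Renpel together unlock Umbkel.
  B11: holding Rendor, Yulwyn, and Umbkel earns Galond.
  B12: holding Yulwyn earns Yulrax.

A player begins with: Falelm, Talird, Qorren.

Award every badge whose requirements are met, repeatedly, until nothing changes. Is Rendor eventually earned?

With Qorren and Talird, Galbel is earned (B2).
With Galbel and Talird, Marxan is earned (B6).
With Talird and Marxan, Renpel is earned (B8).
With Galbel and Renpel, Umbkel is earned (B10).
With Marxan and Umbkel, Rendor is earned (B4).

Yes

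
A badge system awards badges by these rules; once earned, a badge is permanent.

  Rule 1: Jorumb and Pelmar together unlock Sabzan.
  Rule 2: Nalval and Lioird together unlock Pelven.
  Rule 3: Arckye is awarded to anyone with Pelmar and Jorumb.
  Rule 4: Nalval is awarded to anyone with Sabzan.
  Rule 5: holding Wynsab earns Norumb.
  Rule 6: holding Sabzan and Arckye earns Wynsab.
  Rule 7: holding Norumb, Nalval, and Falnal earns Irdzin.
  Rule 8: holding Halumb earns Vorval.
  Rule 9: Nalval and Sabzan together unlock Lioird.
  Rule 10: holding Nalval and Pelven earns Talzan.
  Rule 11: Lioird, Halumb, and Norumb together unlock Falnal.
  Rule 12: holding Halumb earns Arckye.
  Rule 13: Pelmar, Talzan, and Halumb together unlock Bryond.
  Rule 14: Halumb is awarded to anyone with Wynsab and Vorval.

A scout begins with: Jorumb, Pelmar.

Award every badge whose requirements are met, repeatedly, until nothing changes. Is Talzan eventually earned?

Yes

With Jorumb and Pelmar, Sabzan is earned (Rule 1).
With Sabzan, Nalval is earned (Rule 4).
With Nalval and Sabzan, Lioird is earned (Rule 9).
With Nalval and Lioird, Pelven is earned (Rule 2).
With Nalval and Pelven, Talzan is earned (Rule 10).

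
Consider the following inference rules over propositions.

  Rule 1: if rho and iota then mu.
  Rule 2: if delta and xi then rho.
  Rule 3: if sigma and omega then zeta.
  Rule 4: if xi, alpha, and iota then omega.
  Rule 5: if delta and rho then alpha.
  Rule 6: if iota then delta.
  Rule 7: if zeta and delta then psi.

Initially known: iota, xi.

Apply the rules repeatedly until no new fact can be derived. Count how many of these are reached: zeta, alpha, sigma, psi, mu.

From iota, Rule 6 gives delta.
From delta and xi, Rule 2 gives rho.
From rho and iota, Rule 1 gives mu.
delta and rho hold, so alpha follows (Rule 5).
zeta would need sigma and omega (Rule 3), but sigma is never established.
alpha: reached.
No rule produces sigma, and it is not given.
psi would need zeta and delta (Rule 7), but zeta is never established.
mu: reached.
Reached: alpha and mu — 2 of the 5.

2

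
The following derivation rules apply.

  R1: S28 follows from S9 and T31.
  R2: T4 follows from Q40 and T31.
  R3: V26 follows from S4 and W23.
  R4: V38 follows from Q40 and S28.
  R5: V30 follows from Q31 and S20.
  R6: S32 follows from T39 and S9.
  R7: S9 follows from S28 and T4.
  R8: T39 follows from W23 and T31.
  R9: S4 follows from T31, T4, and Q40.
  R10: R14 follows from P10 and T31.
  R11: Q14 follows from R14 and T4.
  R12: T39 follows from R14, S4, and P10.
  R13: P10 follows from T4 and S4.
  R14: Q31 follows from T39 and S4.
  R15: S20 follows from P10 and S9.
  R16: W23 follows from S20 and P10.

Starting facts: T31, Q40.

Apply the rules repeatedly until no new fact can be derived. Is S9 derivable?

S9 would need S28 and T4 (R7), but S28 is never established.

No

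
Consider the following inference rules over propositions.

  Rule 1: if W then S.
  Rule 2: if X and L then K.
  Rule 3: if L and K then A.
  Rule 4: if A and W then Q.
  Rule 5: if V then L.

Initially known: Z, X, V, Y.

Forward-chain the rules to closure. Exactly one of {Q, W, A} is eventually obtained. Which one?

V holds, so L follows (Rule 5).
X and L hold, so K follows (Rule 2).
From L and K, Rule 3 gives A.
No rule produces W, and it is not given. Q would need A and W (Rule 4), but W is never established.

A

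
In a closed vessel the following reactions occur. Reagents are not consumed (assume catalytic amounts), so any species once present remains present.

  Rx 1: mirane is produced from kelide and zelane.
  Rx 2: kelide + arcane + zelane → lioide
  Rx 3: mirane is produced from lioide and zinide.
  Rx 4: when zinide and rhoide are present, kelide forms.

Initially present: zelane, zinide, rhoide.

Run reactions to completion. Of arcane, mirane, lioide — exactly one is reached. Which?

mirane

zinide and rhoide present → kelide forms (Rx 4).
kelide and zelane present → mirane forms (Rx 1).
No rule produces arcane, and it is not given. lioide would need kelide, arcane, and zelane (Rx 2), but arcane never forms.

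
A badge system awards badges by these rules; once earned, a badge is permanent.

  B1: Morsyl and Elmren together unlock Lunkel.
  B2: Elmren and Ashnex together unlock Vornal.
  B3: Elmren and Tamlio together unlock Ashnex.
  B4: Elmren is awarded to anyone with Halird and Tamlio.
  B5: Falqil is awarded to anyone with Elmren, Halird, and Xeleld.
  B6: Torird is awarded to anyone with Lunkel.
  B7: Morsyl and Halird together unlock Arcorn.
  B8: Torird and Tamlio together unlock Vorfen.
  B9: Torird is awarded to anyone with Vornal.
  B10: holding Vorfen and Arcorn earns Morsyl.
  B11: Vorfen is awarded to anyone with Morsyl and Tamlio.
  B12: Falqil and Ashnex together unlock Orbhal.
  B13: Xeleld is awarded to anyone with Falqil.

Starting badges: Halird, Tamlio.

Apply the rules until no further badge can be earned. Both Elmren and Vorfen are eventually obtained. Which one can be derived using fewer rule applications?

Elmren

Elmren: With Halird and Tamlio, Elmren is earned (B4). [1 rule application]
Vorfen: With Halird and Tamlio, Elmren is earned (B4). With Elmren and Tamlio, Ashnex is earned (B3). With Elmren and Ashnex, Vornal is earned (B2). With Vornal, Torird is earned (B9). With Torird and Tamlio, Vorfen is earned (B8). [5 rule applications]
Elmren needs fewer.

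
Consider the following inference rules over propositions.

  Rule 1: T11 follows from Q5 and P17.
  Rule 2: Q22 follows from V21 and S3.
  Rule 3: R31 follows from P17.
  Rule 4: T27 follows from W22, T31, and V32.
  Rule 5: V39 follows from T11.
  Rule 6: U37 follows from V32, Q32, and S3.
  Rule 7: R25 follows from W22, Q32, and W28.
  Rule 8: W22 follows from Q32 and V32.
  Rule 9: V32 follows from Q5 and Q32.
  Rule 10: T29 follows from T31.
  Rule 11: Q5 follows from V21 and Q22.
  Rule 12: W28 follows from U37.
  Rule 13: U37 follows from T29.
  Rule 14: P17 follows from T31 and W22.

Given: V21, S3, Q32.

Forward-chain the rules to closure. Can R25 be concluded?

From V21 and S3, Rule 2 gives Q22.
From V21 and Q22, Rule 11 gives Q5.
Q5 and Q32 hold, so V32 follows (Rule 9).
From Q32 and V32, Rule 8 gives W22.
From V32, Q32, and S3, Rule 6 gives U37.
U37 holds, so W28 follows (Rule 12).
W22, Q32, and W28 hold, so R25 follows (Rule 7).

Yes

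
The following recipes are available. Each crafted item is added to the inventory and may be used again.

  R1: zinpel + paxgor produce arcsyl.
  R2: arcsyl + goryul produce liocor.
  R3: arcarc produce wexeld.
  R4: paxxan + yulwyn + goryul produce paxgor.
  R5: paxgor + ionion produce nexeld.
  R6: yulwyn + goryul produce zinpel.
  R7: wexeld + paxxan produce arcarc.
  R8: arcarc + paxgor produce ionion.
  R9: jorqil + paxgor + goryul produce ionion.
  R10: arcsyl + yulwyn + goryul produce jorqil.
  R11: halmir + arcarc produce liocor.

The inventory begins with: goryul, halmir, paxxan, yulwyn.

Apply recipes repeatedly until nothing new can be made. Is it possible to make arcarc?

arcarc would need wexeld and paxxan (R7), but wexeld is never obtained.

No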